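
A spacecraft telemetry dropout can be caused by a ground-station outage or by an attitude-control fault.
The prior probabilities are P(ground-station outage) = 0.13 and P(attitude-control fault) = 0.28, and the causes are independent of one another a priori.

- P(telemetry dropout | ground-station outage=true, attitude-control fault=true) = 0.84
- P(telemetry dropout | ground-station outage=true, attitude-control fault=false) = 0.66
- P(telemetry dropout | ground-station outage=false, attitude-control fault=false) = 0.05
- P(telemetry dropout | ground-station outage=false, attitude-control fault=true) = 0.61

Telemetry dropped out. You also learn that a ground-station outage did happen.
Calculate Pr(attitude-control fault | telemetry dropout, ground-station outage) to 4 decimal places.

Sum P(telemetry dropout|·) weighted by the priors over both values of attitude-control fault:
  P(telemetry dropout | ground-station outage) = 0.66×0.72 + 0.84×0.28
        = 0.475200 + 0.235200 = 0.710400
The terms with attitude-control fault present sum to 0.235200, so
  P(attitude-control fault | telemetry dropout, ground-station outage) = 0.235200 / 0.710400 ≈ 0.3311

Pr(attitude-control fault | telemetry dropout, ground-station outage) ≈ 0.3311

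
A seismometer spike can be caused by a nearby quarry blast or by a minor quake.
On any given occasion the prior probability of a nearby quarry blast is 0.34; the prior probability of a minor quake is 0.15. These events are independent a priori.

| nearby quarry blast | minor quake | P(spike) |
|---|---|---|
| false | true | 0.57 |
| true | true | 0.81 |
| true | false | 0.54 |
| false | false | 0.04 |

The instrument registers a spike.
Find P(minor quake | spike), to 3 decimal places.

P(minor quake | spike) ≈ 0.354

By total probability over the 4 (nearby quarry blast, minor quake) configurations:
  P(spike) = 0.04*0.66*0.85 + 0.57*0.66*0.15 + 0.54*0.34*0.85 + 0.81*0.34*0.15
        = 0.022440 + 0.056430 + 0.156060 + 0.041310 = 0.276240
Configurations with minor quake contribute 0.097740, so
  P(minor quake | spike) = 0.097740 / 0.276240 ≈ 0.354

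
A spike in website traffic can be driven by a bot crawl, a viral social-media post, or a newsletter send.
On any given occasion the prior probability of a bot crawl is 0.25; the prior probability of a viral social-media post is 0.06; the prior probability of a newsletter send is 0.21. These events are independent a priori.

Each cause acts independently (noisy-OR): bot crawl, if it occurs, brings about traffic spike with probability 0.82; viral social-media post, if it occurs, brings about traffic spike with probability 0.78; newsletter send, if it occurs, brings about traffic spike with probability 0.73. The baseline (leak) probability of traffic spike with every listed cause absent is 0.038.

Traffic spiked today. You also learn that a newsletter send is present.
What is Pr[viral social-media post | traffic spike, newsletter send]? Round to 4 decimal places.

Under noisy-OR, P(traffic spike | causes) = 1 − (1−0.038)·∏(1−qᵢ) over the active causes.
By total probability over the 4 (bot crawl, viral social-media post) configurations:
  P(traffic spike | newsletter send) = 0.74026×0.75×0.94 + 0.942857×0.75×0.06 + 0.953247×0.25×0.94 + 0.989714×0.25×0.06
        = 0.521883 + 0.042429 + 0.224013 + 0.014846 = 0.803171
Keeping only the viral social-media post-present terms gives 0.057275, so
  P(viral social-media post | traffic spike, newsletter send) = 0.057275 / 0.803171 ≈ 0.0713

Pr[viral social-media post | traffic spike, newsletter send] ≈ 0.0713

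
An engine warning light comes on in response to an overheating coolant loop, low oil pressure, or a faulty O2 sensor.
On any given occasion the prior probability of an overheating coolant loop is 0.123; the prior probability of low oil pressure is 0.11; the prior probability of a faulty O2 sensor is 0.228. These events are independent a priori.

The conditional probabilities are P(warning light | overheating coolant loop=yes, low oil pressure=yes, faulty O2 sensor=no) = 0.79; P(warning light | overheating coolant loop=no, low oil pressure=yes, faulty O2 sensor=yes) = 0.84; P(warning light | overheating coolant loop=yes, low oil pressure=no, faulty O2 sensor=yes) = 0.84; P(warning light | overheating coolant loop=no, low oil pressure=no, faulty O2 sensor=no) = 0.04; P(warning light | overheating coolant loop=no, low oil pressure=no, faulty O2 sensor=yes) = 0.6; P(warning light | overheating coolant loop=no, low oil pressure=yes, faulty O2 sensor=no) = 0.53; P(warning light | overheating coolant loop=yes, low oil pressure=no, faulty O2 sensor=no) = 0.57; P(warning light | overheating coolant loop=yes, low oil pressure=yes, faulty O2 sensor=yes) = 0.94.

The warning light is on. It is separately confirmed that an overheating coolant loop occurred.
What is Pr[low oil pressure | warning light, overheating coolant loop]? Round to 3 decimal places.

Pr[low oil pressure | warning light, overheating coolant loop] ≈ 0.139

Numerator (weight on configurations with low oil pressure): 0.067087 + 0.023575 = 0.090662
Normalizer over all consistent configurations: 0.57·0.89·0.772 + 0.84·0.89·0.228 + 0.79·0.11·0.772 + 0.94·0.11·0.228 = 0.652751
Posterior = 0.090662 / 0.652751 ≈ 0.139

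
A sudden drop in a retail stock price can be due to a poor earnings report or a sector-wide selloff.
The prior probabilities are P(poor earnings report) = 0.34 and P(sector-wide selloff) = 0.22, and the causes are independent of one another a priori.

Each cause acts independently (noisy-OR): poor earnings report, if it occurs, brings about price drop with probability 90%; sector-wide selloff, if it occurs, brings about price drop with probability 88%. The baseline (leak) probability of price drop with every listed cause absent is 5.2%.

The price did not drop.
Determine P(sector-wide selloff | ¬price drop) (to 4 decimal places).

P(sector-wide selloff | ¬price drop) ≈ 0.0327

Under noisy-OR, P(price drop | causes) = 1 − (1−0.052)·∏(1−qᵢ) over the active causes.
Numerator (weight on configurations with sector-wide selloff): 0.016518 + 0.000851 = 0.017369
Normalizer over all consistent configurations: 0.948*0.66*0.78 + 0.11376*0.66*0.22 + 0.0948*0.34*0.78 + 0.011376*0.34*0.22 = 0.530540
Posterior = 0.017369 / 0.530540 ≈ 0.0327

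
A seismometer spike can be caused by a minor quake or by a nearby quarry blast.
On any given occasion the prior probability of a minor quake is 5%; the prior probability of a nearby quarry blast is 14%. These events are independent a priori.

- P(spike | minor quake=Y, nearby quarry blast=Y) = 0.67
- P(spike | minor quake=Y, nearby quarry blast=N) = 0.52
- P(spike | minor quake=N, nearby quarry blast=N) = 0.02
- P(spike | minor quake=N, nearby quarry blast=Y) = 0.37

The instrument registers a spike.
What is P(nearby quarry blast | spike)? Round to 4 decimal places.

Enumerate the 4 (minor quake, nearby quarry blast) configurations and weight by the priors:
  P(spike) = 0.02*0.95*0.86 + 0.37*0.95*0.14 + 0.52*0.05*0.86 + 0.67*0.05*0.14
        = 0.016340 + 0.049210 + 0.022360 + 0.004690 = 0.092600
Keeping only the nearby quarry blast-present terms gives 0.053900, so
  P(nearby quarry blast | spike) = 0.053900 / 0.092600 ≈ 0.5821

P(nearby quarry blast | spike) ≈ 0.5821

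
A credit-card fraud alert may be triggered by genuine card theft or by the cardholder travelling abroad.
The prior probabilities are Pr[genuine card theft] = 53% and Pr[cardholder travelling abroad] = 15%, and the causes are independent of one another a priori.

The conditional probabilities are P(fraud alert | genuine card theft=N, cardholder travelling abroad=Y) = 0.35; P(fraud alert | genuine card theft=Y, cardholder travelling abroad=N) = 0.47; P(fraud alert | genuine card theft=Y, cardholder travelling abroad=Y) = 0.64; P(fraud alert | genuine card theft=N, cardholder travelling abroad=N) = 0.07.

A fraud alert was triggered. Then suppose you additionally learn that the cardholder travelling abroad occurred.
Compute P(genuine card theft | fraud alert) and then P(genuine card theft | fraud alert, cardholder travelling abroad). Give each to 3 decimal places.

Numerator (weight on configurations with genuine card theft): 0.211735 + 0.050880 = 0.262615
Normalizer over all consistent configurations: 0.07*0.47*0.85 + 0.35*0.47*0.15 + 0.47*0.53*0.85 + 0.64*0.53*0.15 = 0.315255
P(genuine card theft | fraud alert) = 0.262615/0.315255 ≈ 0.833

With the extra evidence:
By total probability over both values of genuine card theft:
  P(fraud alert | cardholder travelling abroad) = 0.35*0.47 + 0.64*0.53
        = 0.164500 + 0.339200 = 0.503700
The terms with genuine card theft present sum to 0.339200, so
  P(genuine card theft | fraud alert, cardholder travelling abroad) = 0.339200 / 0.503700 ≈ 0.673

P(genuine card theft | fraud alert) ≈ 0.833; P(genuine card theft | fraud alert, cardholder travelling abroad) ≈ 0.673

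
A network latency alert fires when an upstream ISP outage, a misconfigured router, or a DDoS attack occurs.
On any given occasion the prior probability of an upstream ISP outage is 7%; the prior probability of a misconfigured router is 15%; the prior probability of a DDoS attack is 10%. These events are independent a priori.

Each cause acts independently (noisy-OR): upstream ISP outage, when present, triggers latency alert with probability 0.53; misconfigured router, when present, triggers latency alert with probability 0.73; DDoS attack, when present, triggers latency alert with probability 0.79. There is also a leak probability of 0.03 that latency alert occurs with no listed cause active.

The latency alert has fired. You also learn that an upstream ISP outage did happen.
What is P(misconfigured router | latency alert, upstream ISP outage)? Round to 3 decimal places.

Under noisy-OR, P(latency alert | causes) = 1 − (1−0.03)·∏(1−qᵢ) over the active causes.
P(latency alert | upstream ISP outage) = 0.5441*0.85*0.9 + 0.904261*0.85*0.1 + 0.876907*0.15*0.9 + 0.97415*0.15*0.1 = 0.416237 + 0.076862 + 0.118382 + 0.014612 = 0.626093
The misconfigured router-present share is 0.118382 + 0.014612 = 0.132994.
So P(misconfigured router | latency alert, upstream ISP outage) = 0.132994/0.626093 ≈ 0.212.

P(misconfigured router | latency alert, upstream ISP outage) ≈ 0.212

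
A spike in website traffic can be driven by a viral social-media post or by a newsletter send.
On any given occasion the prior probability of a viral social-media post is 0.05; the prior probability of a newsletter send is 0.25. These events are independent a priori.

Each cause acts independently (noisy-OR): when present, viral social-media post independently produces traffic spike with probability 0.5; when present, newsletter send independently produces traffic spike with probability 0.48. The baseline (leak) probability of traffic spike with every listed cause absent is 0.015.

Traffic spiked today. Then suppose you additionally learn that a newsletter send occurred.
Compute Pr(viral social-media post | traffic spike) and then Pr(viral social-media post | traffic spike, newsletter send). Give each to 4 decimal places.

Pr(viral social-media post | traffic spike) ≈ 0.1829; Pr(viral social-media post | traffic spike, newsletter send) ≈ 0.0743

Under noisy-OR, P(traffic spike | causes) = 1 − (1−0.015)·∏(1−qᵢ) over the active causes.
Weight on viral social-media post=true, given the evidence: 0.019031 + 0.009299 = 0.028330
Normalizer over all consistent configurations: 0.015×0.95×0.75 + 0.4878×0.95×0.25 + 0.5075×0.05×0.75 + 0.7439×0.05×0.25 = 0.154869
P(viral social-media post | traffic spike) = 0.028330/0.154869 ≈ 0.1829

With the extra evidence:
Weight on viral social-media post=true, given the evidence: 0.7439·0.05 = 0.037195
Normalizer over all consistent configurations: 0.4878·0.95 + 0.7439·0.05 = 0.500605
Posterior = 0.037195 / 0.500605 ≈ 0.0743
— newsletter send explains away the evidence for viral social-media post.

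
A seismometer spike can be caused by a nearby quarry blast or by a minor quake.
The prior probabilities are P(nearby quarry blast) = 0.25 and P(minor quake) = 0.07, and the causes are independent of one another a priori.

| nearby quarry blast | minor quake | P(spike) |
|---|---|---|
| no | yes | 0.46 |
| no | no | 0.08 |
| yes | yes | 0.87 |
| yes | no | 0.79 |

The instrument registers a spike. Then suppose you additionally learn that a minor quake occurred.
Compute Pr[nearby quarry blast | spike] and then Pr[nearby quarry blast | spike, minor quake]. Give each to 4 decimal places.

P(spike) = 0.08*0.75*0.93 + 0.46*0.75*0.07 + 0.79*0.25*0.93 + 0.87*0.25*0.07 = 0.055800 + 0.024150 + 0.183675 + 0.015225 = 0.278850
The nearby quarry blast-present share is 0.183675 + 0.015225 = 0.198900.
P(nearby quarry blast | spike) = 0.198900 / 0.278850 ≈ 0.7133

Now condition on the additional information:
By total probability over both values of nearby quarry blast:
  P(spike | minor quake) = 0.46·0.75 + 0.87·0.25
        = 0.345000 + 0.217500 = 0.562500
The terms with nearby quarry blast present sum to 0.217500, so
  P(nearby quarry blast | spike, minor quake) = 0.217500 / 0.562500 ≈ 0.3867

Pr[nearby quarry blast | spike] ≈ 0.7133; Pr[nearby quarry blast | spike, minor quake] ≈ 0.3867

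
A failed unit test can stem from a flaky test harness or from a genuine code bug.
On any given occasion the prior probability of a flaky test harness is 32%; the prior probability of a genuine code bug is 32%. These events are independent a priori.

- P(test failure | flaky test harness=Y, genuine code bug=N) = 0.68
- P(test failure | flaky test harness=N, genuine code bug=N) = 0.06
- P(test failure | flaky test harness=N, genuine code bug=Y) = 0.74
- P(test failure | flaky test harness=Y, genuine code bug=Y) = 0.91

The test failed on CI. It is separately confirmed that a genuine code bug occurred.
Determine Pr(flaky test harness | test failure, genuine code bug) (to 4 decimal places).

Pr(flaky test harness | test failure, genuine code bug) ≈ 0.3666

Sum P(test failure|·) weighted by the priors over both values of flaky test harness:
  P(test failure | genuine code bug) = 0.74·0.68 + 0.91·0.32
        = 0.503200 + 0.291200 = 0.794400
Configurations with flaky test harness contribute 0.291200, so
  P(flaky test harness | test failure, genuine code bug) = 0.291200 / 0.794400 ≈ 0.3666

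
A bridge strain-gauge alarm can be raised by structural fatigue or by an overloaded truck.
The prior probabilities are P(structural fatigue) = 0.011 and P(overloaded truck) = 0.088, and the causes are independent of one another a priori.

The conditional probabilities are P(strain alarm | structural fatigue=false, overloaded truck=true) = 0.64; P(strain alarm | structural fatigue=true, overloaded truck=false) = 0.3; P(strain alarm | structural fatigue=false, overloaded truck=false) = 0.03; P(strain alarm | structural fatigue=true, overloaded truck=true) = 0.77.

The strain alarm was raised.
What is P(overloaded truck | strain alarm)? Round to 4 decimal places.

Numerator (weight on configurations with overloaded truck): 0.055700 + 0.000745 = 0.056445
Normalizer over all consistent configurations: 0.03*0.989*0.912 + 0.64*0.989*0.088 + 0.3*0.011*0.912 + 0.77*0.011*0.088 = 0.086514
P(overloaded truck | strain alarm) = 0.056445/0.086514 ≈ 0.6524

P(overloaded truck | strain alarm) ≈ 0.6524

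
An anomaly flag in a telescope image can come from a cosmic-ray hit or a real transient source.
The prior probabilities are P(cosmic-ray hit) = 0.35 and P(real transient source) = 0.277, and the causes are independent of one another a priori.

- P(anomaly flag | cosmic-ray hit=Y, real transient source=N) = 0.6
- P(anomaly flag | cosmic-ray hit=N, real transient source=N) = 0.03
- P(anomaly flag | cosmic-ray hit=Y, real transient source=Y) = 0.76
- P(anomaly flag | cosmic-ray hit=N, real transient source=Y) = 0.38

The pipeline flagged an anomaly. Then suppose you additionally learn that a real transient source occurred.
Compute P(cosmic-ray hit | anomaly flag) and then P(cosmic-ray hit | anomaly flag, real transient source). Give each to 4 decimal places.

Weight on cosmic-ray hit=true, given the evidence: 0.151830 + 0.073682 = 0.225512
Denominator P(anomaly flag): 0.03·0.65·0.723 + 0.38·0.65·0.277 + 0.6·0.35·0.723 + 0.76·0.35·0.277 = 0.308029
Posterior = 0.225512 / 0.308029 ≈ 0.7321

Now condition on the additional information:
P(anomaly flag | real transient source) = 0.38*0.65 + 0.76*0.35 = 0.247000 + 0.266000 = 0.513000
Restricting to configurations with cosmic-ray hit present: 0.76*0.35 = 0.266000.
So P(cosmic-ray hit | anomaly flag, real transient source) = 0.266000/0.513000 ≈ 0.5185.
Conditioning on real transient source lowers the posterior on cosmic-ray hit: the classic explaining-away effect in a common-effect structure.

P(cosmic-ray hit | anomaly flag) ≈ 0.7321; P(cosmic-ray hit | anomaly flag, real transient source) ≈ 0.5185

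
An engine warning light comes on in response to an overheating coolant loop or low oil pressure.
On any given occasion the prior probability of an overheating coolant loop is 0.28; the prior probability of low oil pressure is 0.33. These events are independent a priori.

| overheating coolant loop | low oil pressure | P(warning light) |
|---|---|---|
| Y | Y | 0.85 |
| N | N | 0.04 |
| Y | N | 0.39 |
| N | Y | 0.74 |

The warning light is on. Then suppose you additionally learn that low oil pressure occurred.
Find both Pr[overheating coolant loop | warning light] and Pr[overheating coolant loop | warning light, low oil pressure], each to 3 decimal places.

For the numerator, keep only overheating coolant loop=true terms: 0.073164 + 0.078540 = 0.151704
The normalizing constant is 0.04×0.72×0.67 + 0.74×0.72×0.33 + 0.39×0.28×0.67 + 0.85×0.28×0.33 = 0.346824
P(overheating coolant loop | warning light) = 0.151704/0.346824 ≈ 0.437

Now also conditioning on low oil pressure=true:
Numerator (weight on configurations with overheating coolant loop): 0.85·0.28 = 0.238000
Normalizer over all consistent configurations: 0.74·0.72 + 0.85·0.28 = 0.770800
Posterior = 0.238000 / 0.770800 ≈ 0.309

Pr[overheating coolant loop | warning light] ≈ 0.437; Pr[overheating coolant loop | warning light, low oil pressure] ≈ 0.309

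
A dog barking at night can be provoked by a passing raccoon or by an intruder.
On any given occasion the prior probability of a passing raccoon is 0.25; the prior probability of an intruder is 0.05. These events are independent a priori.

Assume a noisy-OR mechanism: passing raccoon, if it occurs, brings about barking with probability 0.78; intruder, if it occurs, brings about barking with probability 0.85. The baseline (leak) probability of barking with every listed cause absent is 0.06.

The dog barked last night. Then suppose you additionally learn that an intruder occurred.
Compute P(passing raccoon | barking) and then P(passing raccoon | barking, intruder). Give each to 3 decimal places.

Under noisy-OR, P(barking | causes) = 1 − (1−0.06)·∏(1−qᵢ) over the active causes.
P(barking) = 0.06×0.75×0.95 + 0.859×0.75×0.05 + 0.7932×0.25×0.95 + 0.96898×0.25×0.05 = 0.042750 + 0.032212 + 0.188385 + 0.012112 = 0.275459
Restricting to configurations with passing raccoon present: 0.188385 + 0.012112 = 0.200497.
So P(passing raccoon | barking) = 0.200497/0.275459 ≈ 0.728.

Now condition on the additional information:
P(barking | intruder) = 0.859·0.75 + 0.96898·0.25 = 0.644250 + 0.242245 = 0.886495
Of this, 0.242245 comes from 0.96898·0.25 (the passing raccoon=true cases).
Hence the posterior is 0.242245/0.886495 ≈ 0.273.
— intruder explains away the evidence for passing raccoon.

P(passing raccoon | barking) ≈ 0.728; P(passing raccoon | barking, intruder) ≈ 0.273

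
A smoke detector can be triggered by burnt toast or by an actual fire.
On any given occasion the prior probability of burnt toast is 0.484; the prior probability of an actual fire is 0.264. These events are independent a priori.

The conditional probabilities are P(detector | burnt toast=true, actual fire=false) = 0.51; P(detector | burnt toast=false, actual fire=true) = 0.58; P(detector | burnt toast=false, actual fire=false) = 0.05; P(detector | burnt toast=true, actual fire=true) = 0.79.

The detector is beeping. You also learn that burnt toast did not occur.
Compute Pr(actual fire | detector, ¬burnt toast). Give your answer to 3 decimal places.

Pr(actual fire | detector, ¬burnt toast) ≈ 0.806

By total probability over both values of actual fire:
  P(detector | ¬burnt toast) = 0.05·0.736 + 0.58·0.264
        = 0.036800 + 0.153120 = 0.189920
Configurations with actual fire contribute 0.153120, so
  P(actual fire | detector, ¬burnt toast) = 0.153120 / 0.189920 ≈ 0.806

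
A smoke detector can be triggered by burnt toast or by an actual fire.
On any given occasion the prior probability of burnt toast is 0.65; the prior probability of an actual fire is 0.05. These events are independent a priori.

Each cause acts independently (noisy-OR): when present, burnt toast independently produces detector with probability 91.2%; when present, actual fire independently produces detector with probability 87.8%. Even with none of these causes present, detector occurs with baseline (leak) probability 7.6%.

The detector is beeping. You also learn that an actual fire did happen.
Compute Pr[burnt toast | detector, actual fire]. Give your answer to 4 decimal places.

Under noisy-OR, P(detector | causes) = 1 − (1−0.076)·∏(1−qᵢ) over the active causes.
Numerator (weight on configurations with burnt toast): 0.99008×0.65 = 0.643552
Denominator P(detector | actual fire): 0.887272×0.35 + 0.99008×0.65 = 0.954097
P(burnt toast | detector, actual fire) = 0.643552/0.954097 ≈ 0.6745

Pr[burnt toast | detector, actual fire] ≈ 0.6745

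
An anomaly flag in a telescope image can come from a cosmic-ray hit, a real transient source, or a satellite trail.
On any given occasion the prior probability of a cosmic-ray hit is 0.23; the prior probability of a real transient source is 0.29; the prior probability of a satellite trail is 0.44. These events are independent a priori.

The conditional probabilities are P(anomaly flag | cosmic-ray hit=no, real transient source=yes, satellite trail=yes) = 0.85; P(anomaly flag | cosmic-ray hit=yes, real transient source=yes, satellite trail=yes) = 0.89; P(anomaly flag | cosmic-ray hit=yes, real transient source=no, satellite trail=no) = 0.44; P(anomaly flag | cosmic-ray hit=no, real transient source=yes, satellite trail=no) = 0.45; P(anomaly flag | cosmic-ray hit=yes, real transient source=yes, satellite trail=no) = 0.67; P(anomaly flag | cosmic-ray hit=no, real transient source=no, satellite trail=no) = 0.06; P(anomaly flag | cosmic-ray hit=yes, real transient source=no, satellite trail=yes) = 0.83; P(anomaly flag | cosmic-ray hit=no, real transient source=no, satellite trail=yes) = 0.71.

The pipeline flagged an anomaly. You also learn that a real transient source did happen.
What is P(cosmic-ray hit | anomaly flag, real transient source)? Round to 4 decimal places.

P(cosmic-ray hit | anomaly flag, real transient source) ≈ 0.2679

Enumerate the 4 (cosmic-ray hit, satellite trail) configurations and weight by the priors:
  P(anomaly flag | real transient source) = 0.45*0.77*0.56 + 0.85*0.77*0.44 + 0.67*0.23*0.56 + 0.89*0.23*0.44
        = 0.194040 + 0.287980 + 0.086296 + 0.090068 = 0.658384
Keeping only the cosmic-ray hit-present terms gives 0.176364, so
  P(cosmic-ray hit | anomaly flag, real transient source) = 0.176364 / 0.658384 ≈ 0.2679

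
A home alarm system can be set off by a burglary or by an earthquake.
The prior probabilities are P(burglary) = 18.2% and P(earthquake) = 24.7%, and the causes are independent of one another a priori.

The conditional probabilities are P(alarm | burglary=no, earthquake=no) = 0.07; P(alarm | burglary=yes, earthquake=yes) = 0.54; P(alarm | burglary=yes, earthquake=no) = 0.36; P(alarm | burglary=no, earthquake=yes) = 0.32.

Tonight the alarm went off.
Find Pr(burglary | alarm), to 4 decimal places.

Pr(burglary | alarm) ≈ 0.4058

For the numerator, keep only burglary=true terms: 0.049337 + 0.024275 = 0.073612
Denominator P(alarm): 0.07·0.818·0.753 + 0.32·0.818·0.247 + 0.36·0.182·0.753 + 0.54·0.182·0.247 = 0.181384
P(burglary | alarm) = 0.073612/0.181384 ≈ 0.4058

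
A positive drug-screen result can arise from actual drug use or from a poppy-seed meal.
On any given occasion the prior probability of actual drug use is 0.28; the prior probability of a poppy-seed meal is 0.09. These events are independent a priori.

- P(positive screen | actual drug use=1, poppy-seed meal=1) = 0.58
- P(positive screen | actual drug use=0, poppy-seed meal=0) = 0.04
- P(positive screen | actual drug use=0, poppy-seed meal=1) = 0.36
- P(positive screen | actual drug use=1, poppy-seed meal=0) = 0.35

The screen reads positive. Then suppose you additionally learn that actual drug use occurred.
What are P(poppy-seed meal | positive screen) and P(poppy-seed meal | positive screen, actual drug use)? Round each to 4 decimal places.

P(poppy-seed meal | positive screen) ≈ 0.2475; P(poppy-seed meal | positive screen, actual drug use) ≈ 0.1408

Enumerate the 4 (actual drug use, poppy-seed meal) configurations and weight by the priors:
  P(positive screen) = 0.04·0.72·0.91 + 0.36·0.72·0.09 + 0.35·0.28·0.91 + 0.58·0.28·0.09
        = 0.026208 + 0.023328 + 0.089180 + 0.014616 = 0.153332
Keeping only the poppy-seed meal-present terms gives 0.037944, so
  P(poppy-seed meal | positive screen) = 0.037944 / 0.153332 ≈ 0.2475

Now condition on the additional information:
Sum P(positive screen|·) weighted by the priors over both values of poppy-seed meal:
  P(positive screen | actual drug use) = 0.35·0.91 + 0.58·0.09
        = 0.318500 + 0.052200 = 0.370700
Keeping only the poppy-seed meal-present terms gives 0.052200, so
  P(poppy-seed meal | positive screen, actual drug use) = 0.052200 / 0.370700 ≈ 0.1408
This is intercausal reasoning (explaining away): once actual drug use accounts for the positive screen, poppy-seed meal becomes less likely.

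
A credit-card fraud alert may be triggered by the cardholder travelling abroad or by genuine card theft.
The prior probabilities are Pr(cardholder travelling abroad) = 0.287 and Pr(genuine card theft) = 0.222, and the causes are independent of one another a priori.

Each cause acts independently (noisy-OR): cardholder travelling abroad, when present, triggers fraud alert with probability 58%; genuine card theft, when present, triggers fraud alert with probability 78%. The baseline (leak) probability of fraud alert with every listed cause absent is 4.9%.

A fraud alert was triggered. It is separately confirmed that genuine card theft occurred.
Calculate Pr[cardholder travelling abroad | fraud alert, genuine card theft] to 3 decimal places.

Under noisy-OR, P(fraud alert | causes) = 1 − (1−0.049)·∏(1−qᵢ) over the active causes.
Sum P(fraud alert|·) weighted by the priors over both values of cardholder travelling abroad:
  P(fraud alert | genuine card theft) = 0.79078×0.713 + 0.912128×0.287
        = 0.563826 + 0.261781 = 0.825607
Keeping only the cardholder travelling abroad-present terms gives 0.261781, so
  P(cardholder travelling abroad | fraud alert, genuine card theft) = 0.261781 / 0.825607 ≈ 0.317

Pr[cardholder travelling abroad | fraud alert, genuine card theft] ≈ 0.317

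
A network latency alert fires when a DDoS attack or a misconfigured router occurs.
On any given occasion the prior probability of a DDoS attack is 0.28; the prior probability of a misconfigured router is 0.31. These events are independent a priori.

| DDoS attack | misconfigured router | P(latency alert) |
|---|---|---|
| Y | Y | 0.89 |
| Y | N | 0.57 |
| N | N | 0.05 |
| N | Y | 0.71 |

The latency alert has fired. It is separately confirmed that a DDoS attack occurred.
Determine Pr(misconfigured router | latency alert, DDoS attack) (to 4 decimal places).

Pr(misconfigured router | latency alert, DDoS attack) ≈ 0.4123

P(latency alert | DDoS attack) = 0.57*0.69 + 0.89*0.31 = 0.393300 + 0.275900 = 0.669200
The misconfigured router-present share is 0.89*0.31 = 0.275900.
Hence the posterior is 0.275900/0.669200 ≈ 0.4123.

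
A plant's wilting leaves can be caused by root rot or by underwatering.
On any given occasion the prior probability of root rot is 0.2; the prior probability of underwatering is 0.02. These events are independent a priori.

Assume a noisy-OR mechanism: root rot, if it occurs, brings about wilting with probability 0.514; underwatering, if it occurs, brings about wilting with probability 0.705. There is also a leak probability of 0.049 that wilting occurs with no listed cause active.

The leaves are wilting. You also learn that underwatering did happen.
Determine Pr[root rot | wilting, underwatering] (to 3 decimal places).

Pr[root rot | wilting, underwatering] ≈ 0.231

Under noisy-OR, P(wilting | causes) = 1 − (1−0.049)·∏(1−qᵢ) over the active causes.
P(wilting | underwatering) = 0.719455×0.8 + 0.863655×0.2 = 0.575564 + 0.172731 = 0.748295
The root rot-present share is 0.863655×0.2 = 0.172731.
P(root rot | wilting, underwatering) = 0.172731 / 0.748295 ≈ 0.231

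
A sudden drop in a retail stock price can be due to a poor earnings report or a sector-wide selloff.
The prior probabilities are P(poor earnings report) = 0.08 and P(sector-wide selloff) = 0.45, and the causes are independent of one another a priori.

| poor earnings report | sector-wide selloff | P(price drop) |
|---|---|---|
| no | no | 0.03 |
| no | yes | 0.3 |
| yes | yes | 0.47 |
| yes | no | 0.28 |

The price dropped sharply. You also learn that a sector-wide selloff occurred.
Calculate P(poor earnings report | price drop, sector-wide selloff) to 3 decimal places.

P(poor earnings report | price drop, sector-wide selloff) ≈ 0.120

P(price drop | sector-wide selloff) = 0.3*0.92 + 0.47*0.08 = 0.276000 + 0.037600 = 0.313600
The poor earnings report-present share is 0.47*0.08 = 0.037600.
P(poor earnings report | price drop, sector-wide selloff) = 0.037600 / 0.313600 ≈ 0.120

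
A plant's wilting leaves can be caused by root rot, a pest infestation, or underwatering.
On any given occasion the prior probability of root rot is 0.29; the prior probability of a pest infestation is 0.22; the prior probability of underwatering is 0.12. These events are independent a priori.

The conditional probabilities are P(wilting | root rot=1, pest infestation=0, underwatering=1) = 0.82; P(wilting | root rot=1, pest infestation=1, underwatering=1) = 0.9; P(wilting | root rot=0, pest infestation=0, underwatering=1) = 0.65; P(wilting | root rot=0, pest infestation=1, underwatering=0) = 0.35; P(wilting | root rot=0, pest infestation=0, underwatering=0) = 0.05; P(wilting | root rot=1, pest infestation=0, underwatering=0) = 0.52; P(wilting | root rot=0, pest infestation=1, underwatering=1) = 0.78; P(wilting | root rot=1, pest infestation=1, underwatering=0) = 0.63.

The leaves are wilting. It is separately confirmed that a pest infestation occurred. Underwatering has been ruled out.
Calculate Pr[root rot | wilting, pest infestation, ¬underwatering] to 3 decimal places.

By total probability over both values of root rot:
  P(wilting | pest infestation, ¬underwatering) = 0.35·0.71 + 0.63·0.29
        = 0.248500 + 0.182700 = 0.431200
Keeping only the root rot-present terms gives 0.182700, so
  P(root rot | wilting, pest infestation, ¬underwatering) = 0.182700 / 0.431200 ≈ 0.424

Pr[root rot | wilting, pest infestation, ¬underwatering] ≈ 0.424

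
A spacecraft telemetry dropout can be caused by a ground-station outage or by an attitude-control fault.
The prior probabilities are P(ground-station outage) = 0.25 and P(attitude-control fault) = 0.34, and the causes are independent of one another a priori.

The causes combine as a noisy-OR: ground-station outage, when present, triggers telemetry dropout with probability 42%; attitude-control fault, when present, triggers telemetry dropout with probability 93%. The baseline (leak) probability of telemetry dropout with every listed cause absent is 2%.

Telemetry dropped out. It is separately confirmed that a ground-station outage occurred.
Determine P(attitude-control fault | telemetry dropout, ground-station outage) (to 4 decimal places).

Under noisy-OR, P(telemetry dropout | causes) = 1 − (1−0.02)·∏(1−qᵢ) over the active causes.
P(telemetry dropout | ground-station outage) = 0.4316*0.66 + 0.960212*0.34 = 0.284856 + 0.326472 = 0.611328
Of this, 0.326472 comes from 0.960212*0.34 (the attitude-control fault=true cases).
So P(attitude-control fault | telemetry dropout, ground-station outage) = 0.326472/0.611328 ≈ 0.5340.

P(attitude-control fault | telemetry dropout, ground-station outage) ≈ 0.5340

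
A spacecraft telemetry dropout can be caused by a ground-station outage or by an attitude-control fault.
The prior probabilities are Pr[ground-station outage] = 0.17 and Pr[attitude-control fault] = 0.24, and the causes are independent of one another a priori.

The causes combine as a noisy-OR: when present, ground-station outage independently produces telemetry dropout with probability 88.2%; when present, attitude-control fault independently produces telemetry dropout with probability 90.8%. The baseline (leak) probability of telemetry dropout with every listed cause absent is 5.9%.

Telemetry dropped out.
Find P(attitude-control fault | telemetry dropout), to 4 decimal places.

P(attitude-control fault | telemetry dropout) ≈ 0.5938

Under noisy-OR, P(telemetry dropout | causes) = 1 − (1−0.059)·∏(1−qᵢ) over the active causes.
For the numerator, keep only attitude-control fault=true terms: 0.181955 + 0.040383 = 0.222338
The normalizing constant is 0.059·0.83·0.76 + 0.913428·0.83·0.24 + 0.888962·0.17·0.76 + 0.989785·0.17·0.24 = 0.374409
Posterior = 0.222338 / 0.374409 ≈ 0.5938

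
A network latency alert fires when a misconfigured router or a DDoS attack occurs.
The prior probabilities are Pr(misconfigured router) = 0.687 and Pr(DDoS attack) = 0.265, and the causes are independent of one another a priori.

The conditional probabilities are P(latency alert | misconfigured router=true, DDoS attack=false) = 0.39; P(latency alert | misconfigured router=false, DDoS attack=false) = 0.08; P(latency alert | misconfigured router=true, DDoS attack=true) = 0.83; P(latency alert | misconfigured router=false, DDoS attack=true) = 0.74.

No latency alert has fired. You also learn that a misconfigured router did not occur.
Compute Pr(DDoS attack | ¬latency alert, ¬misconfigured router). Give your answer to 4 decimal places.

P(¬latency alert | ¬misconfigured router) = 0.92×0.735 + 0.26×0.265 = 0.676200 + 0.068900 = 0.745100
Of this, 0.068900 comes from 0.26×0.265 (the DDoS attack=true cases).
Hence the posterior is 0.068900/0.745100 ≈ 0.0925.

Pr(DDoS attack | ¬latency alert, ¬misconfigured router) ≈ 0.0925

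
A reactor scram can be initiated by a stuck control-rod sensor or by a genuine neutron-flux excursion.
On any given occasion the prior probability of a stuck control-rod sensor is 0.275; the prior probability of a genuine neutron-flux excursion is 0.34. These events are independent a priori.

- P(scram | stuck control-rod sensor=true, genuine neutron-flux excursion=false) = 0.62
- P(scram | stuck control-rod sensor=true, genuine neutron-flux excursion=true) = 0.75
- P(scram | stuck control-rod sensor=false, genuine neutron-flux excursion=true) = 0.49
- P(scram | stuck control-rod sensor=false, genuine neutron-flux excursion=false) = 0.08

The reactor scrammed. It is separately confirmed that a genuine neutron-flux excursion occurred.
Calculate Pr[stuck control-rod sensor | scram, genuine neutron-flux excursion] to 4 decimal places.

Weight on stuck control-rod sensor=true, given the evidence: 0.75*0.275 = 0.206250
Denominator P(scram | genuine neutron-flux excursion): 0.49*0.725 + 0.75*0.275 = 0.561500
Posterior = 0.206250 / 0.561500 ≈ 0.3673

Pr[stuck control-rod sensor | scram, genuine neutron-flux excursion] ≈ 0.3673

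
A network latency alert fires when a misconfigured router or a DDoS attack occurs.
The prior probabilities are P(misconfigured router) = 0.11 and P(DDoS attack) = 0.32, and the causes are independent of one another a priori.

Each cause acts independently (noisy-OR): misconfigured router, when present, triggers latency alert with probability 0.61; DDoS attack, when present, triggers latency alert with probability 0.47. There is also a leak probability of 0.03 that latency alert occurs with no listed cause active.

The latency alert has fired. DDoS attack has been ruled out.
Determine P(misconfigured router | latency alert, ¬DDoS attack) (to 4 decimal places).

Under noisy-OR, P(latency alert | causes) = 1 − (1−0.03)·∏(1−qᵢ) over the active causes.
P(latency alert | ¬DDoS attack) = 0.03*0.89 + 0.6217*0.11 = 0.026700 + 0.068387 = 0.095087
Restricting to configurations with misconfigured router present: 0.6217*0.11 = 0.068387.
Hence the posterior is 0.068387/0.095087 ≈ 0.7192.

P(misconfigured router | latency alert, ¬DDoS attack) ≈ 0.7192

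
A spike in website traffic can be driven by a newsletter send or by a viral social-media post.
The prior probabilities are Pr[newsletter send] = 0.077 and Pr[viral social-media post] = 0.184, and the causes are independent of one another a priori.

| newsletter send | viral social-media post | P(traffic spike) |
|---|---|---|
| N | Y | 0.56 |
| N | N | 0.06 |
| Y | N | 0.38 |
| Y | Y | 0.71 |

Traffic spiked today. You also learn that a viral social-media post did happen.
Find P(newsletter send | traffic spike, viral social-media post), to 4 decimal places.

P(newsletter send | traffic spike, viral social-media post) ≈ 0.0957

For the numerator, keep only newsletter send=true terms: 0.71×0.077 = 0.054670
The normalizing constant is 0.56×0.923 + 0.71×0.077 = 0.571550
P(newsletter send | traffic spike, viral social-media post) = 0.054670/0.571550 ≈ 0.0957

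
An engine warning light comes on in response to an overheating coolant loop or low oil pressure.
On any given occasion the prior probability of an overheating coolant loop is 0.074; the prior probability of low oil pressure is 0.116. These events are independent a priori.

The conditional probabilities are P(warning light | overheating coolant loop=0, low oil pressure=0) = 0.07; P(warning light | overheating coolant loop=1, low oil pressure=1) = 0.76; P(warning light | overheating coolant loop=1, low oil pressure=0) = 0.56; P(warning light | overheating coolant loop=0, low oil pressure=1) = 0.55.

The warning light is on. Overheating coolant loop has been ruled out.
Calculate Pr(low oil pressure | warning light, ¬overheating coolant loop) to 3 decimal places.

P(warning light | ¬overheating coolant loop) = 0.07·0.884 + 0.55·0.116 = 0.061880 + 0.063800 = 0.125680
The low oil pressure-present share is 0.55·0.116 = 0.063800.
Hence the posterior is 0.063800/0.125680 ≈ 0.508.

Pr(low oil pressure | warning light, ¬overheating coolant loop) ≈ 0.508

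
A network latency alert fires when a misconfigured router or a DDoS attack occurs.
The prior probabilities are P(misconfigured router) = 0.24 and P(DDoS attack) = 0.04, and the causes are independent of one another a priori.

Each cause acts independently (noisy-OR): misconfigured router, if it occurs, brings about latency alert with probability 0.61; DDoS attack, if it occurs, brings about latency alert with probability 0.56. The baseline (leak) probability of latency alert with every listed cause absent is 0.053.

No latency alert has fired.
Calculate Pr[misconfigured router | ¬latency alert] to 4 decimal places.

Under noisy-OR, P(latency alert | causes) = 1 − (1−0.053)·∏(1−qᵢ) over the active causes.
P(¬latency alert) = 0.947·0.76·0.96 + 0.41668·0.76·0.04 + 0.36933·0.24·0.96 + 0.162505·0.24·0.04 = 0.690931 + 0.012667 + 0.085094 + 0.001560 = 0.790252
The misconfigured router-present share is 0.085094 + 0.001560 = 0.086654.
Hence the posterior is 0.086654/0.790252 ≈ 0.1097.

Pr[misconfigured router | ¬latency alert] ≈ 0.1097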